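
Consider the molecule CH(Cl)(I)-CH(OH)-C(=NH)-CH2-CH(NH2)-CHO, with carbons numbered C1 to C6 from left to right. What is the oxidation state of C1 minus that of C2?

C1: 1C, 1H, 1Cl, 1I → 0 − 1 + 1 + 1 = +1
C2: 2C, 1H, 1O → 0 − 1 + 1 = 0
Difference: +1 − (0) = +1.

+1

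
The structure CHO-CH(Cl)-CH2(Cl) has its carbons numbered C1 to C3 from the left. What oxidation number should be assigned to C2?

C2 has one bond to C (0), one bond to C (0), one bond to Cl (+1), one bond to H (-1).
Oxidation state = 0 + 0 + 1 − 1 = 0.

0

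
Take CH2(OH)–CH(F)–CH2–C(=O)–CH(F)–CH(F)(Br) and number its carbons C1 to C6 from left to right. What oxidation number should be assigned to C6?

+1

Bonds to more-electronegative neighbours contribute +1 each, bonds to H or metals contribute −1 each, and C–C bonds contribute 0.
C6 has one bond to C (0), one bond to H (-1), one bond to F (+1), one bond to Br (+1).
Oxidation state = 0 − 1 + 1 + 1 = +1.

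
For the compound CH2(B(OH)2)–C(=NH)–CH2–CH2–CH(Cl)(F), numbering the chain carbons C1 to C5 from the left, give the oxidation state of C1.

Count +1 for every bond to an atom more electronegative than carbon and −1 for every bond to one less electronegative; C–C bonds are 0.
C1 has one bond to C (0), one bond to H (-1), one bond to B (-1), one bond to H (-1).
Oxidation state = 0 − 1 − 1 − 1 = -3.

-3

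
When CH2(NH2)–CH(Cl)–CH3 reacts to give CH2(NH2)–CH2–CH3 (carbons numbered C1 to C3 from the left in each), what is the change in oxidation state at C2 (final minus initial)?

-2

Before: C2 has 2 bonds to C, 1 bond to H, 1 bond to Cl → oxidation state 0.
After: C2 has 2 bonds to C, 2 bonds to H → oxidation state -2.
Δ = -2 − (0) = -2, so this is a reduction at C2.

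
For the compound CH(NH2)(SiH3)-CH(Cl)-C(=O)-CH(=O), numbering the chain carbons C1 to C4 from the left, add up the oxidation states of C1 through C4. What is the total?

Tallying each carbon's bonds:
C1: 1C, 1H, 1N, 1Si → 0 − 1 + 1 − 1 = -1
C2: 2C, 1H, 1Cl → 0 − 1 + 1 = 0
C3: 2C, 2O → 0 + 2 = +2
C4: 1C, 1H, 2O → 0 − 1 + 2 = +1
Sum = -1 + 0 + 2 + 1 = +2.

+2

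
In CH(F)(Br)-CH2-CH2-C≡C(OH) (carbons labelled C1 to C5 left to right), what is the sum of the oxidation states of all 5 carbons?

Bonds to more-electronegative neighbours contribute +1 each, bonds to H or metals contribute −1 each, and C–C bonds contribute 0. Tallying each carbon:
C1: 1C, 1H, 1F, 1Br → 0 − 1 + 1 + 1 = +1
C2: 2C, 2H → 0 − 2 = -2
C3: 2C, 2H → 0 − 2 = -2
C4: 4C → 0 = 0
C5: 3C, 1O → 0 + 1 = +1
Sum = +1 − 2 − 2 + 0 + 1 = -2.

-2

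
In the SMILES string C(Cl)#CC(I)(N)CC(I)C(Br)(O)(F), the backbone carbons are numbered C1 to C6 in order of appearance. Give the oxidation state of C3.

C3 has one bond to C (0), one bond to C (0), one bond to I (+1), one bond to N (+1).
Oxidation state = 0 + 0 + 1 + 1 = +2.

+2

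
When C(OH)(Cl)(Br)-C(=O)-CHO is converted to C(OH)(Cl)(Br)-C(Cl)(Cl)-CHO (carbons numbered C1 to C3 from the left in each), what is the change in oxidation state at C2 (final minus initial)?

Before: C2 has 2 bonds to C, 2 bonds to O → oxidation state +2.
After: C2 has 2 bonds to C, 2 bonds to Cl → oxidation state +2.
Δ = +2 − (+2) = 0, so no net redox change at C2.

0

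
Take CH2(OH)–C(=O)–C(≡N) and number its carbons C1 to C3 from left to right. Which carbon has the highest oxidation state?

C3

Tallying each carbon's bonds:
C1: 1C, 2H, 1O → 0 − 2 + 1 = -1
C2: 2C, 2O → 0 + 2 = +2
C3: 1C, 3N → 0 + 3 = +3
The most oxidised carbon is C3 at +3.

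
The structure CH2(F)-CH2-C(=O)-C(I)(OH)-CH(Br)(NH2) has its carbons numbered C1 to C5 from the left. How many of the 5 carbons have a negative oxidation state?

Assign +1 per bond to O/N/halogen, −1 per bond to H or an electropositive element, and 0 per bond to carbon. Tallying each carbon:
C1: 1C, 2H, 1F → 0 − 2 + 1 = -1
C2: 2C, 2H → 0 − 2 = -2
C3: 2C, 2O → 0 + 2 = +2
C4: 2C, 1O, 1I → 0 + 1 + 1 = +2
C5: 1C, 1H, 1N, 1Br → 0 − 1 + 1 + 1 = +1
2 carbons (C1, C2) meet the condition.

2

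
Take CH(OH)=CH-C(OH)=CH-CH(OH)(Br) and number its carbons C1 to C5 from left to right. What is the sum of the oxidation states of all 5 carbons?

Tallying each carbon's bonds:
C1: 2C, 1H, 1O → 0 − 1 + 1 = 0
C2: 3C, 1H → 0 − 1 = -1
C3: 3C, 1O → 0 + 1 = +1
C4: 3C, 1H → 0 − 1 = -1
C5: 1C, 1H, 1O, 1Br → 0 − 1 + 1 + 1 = +1
Sum = 0 − 1 + 1 − 1 + 1 = 0.

0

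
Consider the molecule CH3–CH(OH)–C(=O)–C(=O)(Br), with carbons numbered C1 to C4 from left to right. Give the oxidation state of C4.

+3

Each bond to a more electronegative atom (O, N, halogen) counts +1, each bond to a less electronegative atom (H, metal, B, Si) counts −1, and each C–C bond counts 0.
C4 has one bond to C (0), a double bond to O (2×+1 = +2), one bond to Br (+1).
Oxidation state = 0 + 2 + 1 = +3.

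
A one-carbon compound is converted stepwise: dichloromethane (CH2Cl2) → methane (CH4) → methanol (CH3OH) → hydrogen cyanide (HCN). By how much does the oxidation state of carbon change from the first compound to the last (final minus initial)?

Carbon oxidation states along the series — dichloromethane: 0, methane: -4, methanol: -2, hydrogen cyanide: +2.
Net change = +2 − (0) = +2.

+2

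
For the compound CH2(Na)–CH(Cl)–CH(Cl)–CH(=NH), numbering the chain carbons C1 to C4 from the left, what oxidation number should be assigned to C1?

Assign +1 per bond to O/N/halogen, −1 per bond to H or an electropositive element, and 0 per bond to carbon.
C1 has one bond to C (0), one bond to H (-1), one bond to H (-1), one bond to Na (-1).
Oxidation state = 0 − 1 − 1 − 1 = -3.

-3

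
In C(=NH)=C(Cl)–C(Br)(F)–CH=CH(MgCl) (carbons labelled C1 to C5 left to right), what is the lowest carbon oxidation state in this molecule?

-2

Tallying each carbon's bonds:
C1: 2C, 2N → 0 + 2 = +2
C2: 3C, 1Cl → 0 + 1 = +1
C3: 2C, 1F, 1Br → 0 + 1 + 1 = +2
C4: 3C, 1H → 0 − 1 = -1
C5: 2C, 1H, 1Mg → 0 − 1 − 1 = -2
The lowest value is -2.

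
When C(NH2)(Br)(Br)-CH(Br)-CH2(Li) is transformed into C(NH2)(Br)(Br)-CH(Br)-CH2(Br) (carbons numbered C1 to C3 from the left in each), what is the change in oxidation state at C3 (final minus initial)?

Before: C3 has 1 bond to C, 2 bonds to H, 1 bond to Li → oxidation state -3.
After: C3 has 1 bond to C, 2 bonds to H, 1 bond to Br → oxidation state -1.
Δ = -1 − (-3) = +2, so this is an oxidation at C3.

+2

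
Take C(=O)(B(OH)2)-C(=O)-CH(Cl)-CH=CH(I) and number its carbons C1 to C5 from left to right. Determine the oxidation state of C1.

Each bond to a more electronegative atom (O, N, halogen) counts +1, each bond to a less electronegative atom (H, metal, B, Si) counts −1, and each C–C bond counts 0.
C1 has one bond to C (0), a double bond to O (2×+1 = +2), one bond to B (-1).
Oxidation state = 0 + 2 − 1 = +1.

+1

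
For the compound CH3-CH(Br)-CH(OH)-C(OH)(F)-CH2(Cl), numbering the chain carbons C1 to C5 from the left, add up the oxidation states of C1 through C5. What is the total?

-2

Tallying each carbon's bonds:
C1: 1C, 3H → 0 − 3 = -3
C2: 2C, 1H, 1Br → 0 − 1 + 1 = 0
C3: 2C, 1H, 1O → 0 − 1 + 1 = 0
C4: 2C, 1O, 1F → 0 + 1 + 1 = +2
C5: 1C, 2H, 1Cl → 0 − 2 + 1 = -1
Sum = -3 + 0 + 0 + 2 − 1 = -2.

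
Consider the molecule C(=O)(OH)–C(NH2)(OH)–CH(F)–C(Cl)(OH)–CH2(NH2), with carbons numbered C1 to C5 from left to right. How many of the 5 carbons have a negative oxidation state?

1

Count +1 for every bond to an atom more electronegative than carbon and −1 for every bond to one less electronegative; C–C bonds are 0. Tallying each carbon:
C1: 1C, 3O → 0 + 3 = +3
C2: 2C, 1O, 1N → 0 + 1 + 1 = +2
C3: 2C, 1H, 1F → 0 − 1 + 1 = 0
C4: 2C, 1O, 1Cl → 0 + 1 + 1 = +2
C5: 1C, 2H, 1N → 0 − 2 + 1 = -1
1 carbon (C5) meets the condition.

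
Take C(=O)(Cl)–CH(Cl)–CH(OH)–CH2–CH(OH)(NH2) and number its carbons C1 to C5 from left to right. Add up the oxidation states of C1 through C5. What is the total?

Tallying each carbon's bonds:
C1: 1C, 2O, 1Cl → 0 + 2 + 1 = +3
C2: 2C, 1H, 1Cl → 0 − 1 + 1 = 0
C3: 2C, 1H, 1O → 0 − 1 + 1 = 0
C4: 2C, 2H → 0 − 2 = -2
C5: 1C, 1H, 1O, 1N → 0 − 1 + 1 + 1 = +1
Sum = +3 + 0 + 0 − 2 + 1 = +2.

+2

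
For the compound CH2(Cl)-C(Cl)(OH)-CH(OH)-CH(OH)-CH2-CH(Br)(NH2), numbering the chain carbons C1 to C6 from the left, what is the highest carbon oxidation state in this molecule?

Tallying each carbon's bonds:
C1: 1C, 2H, 1Cl → 0 − 2 + 1 = -1
C2: 2C, 1O, 1Cl → 0 + 1 + 1 = +2
C3: 2C, 1H, 1O → 0 − 1 + 1 = 0
C4: 2C, 1H, 1O → 0 − 1 + 1 = 0
C5: 2C, 2H → 0 − 2 = -2
C6: 1C, 1H, 1N, 1Br → 0 − 1 + 1 + 1 = +1
The highest value is +2.

+2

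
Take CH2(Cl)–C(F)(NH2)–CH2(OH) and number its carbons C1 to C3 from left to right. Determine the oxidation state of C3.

-1

Each bond to a more electronegative atom (O, N, halogen) counts +1, each bond to a less electronegative atom (H, metal, B, Si) counts −1, and each C–C bond counts 0.
C3 has one bond to C (0), one bond to H (-1), one bond to H (-1), one bond to O (+1).
Oxidation state = 0 − 1 − 1 + 1 = -1.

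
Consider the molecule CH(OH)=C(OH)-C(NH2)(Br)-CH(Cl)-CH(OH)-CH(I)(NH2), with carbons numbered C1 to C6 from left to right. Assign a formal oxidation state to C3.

+2

Assign +1 per bond to O/N/halogen, −1 per bond to H or an electropositive element, and 0 per bond to carbon.
C3 has one bond to C (0), one bond to C (0), one bond to N (+1), one bond to Br (+1).
Oxidation state = 0 + 0 + 1 + 1 = +2.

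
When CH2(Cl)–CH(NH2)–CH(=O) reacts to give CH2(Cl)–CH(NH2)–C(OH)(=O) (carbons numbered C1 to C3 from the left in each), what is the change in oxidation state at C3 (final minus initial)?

+2

Before: C3 has 1 bond to C, 1 bond to H, 2 bonds to O → oxidation state +1.
After: C3 has 1 bond to C, 3 bonds to O → oxidation state +3.
Δ = +3 − (+1) = +2, so this is an oxidation at C3.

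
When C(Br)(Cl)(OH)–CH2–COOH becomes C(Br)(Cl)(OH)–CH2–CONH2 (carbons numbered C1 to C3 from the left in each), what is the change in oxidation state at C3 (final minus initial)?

0

Before: C3 has 1 bond to C, 3 bonds to O → oxidation state +3.
After: C3 has 1 bond to C, 2 bonds to O, 1 bond to N → oxidation state +3.
Δ = +3 − (+3) = 0, so no net redox change at C3.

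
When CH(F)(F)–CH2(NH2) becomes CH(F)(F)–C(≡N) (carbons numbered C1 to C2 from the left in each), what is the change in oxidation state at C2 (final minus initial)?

Before: C2 has 1 bond to C, 2 bonds to H, 1 bond to N → oxidation state -1.
After: C2 has 1 bond to C, 3 bonds to N → oxidation state +3.
Δ = +3 − (-1) = +4, so this is an oxidation at C2.

+4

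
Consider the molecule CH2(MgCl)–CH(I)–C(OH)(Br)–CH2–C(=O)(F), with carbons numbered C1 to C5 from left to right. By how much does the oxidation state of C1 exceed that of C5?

-6

C1: 1C, 2H, 1Mg → 0 − 2 − 1 = -3
C5: 1C, 2O, 1F → 0 + 2 + 1 = +3
Difference: -3 − (+3) = -6.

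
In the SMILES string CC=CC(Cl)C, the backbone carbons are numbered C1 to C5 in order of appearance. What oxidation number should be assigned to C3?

C3 has a double bond to C (2×0 = 0), one bond to C (0), one bond to H (-1).
Oxidation state = 0 + 0 − 1 = -1.

-1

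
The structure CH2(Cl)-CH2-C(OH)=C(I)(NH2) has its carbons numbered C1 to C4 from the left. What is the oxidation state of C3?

+1

C3 has one bond to C (0), a double bond to C (2×0 = 0), one bond to O (+1).
Oxidation state = 0 + 0 + 1 = +1.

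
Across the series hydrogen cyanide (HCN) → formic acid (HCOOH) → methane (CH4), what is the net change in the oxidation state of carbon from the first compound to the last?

Carbon oxidation states along the series — hydrogen cyanide: +2, formic acid: +2, methane: -4.
Net change = -4 − (+2) = -6.

-6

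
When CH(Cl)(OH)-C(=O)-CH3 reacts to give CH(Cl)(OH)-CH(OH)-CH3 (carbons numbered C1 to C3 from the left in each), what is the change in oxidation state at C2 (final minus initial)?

Before: C2 has 2 bonds to C, 2 bonds to O → oxidation state +2.
After: C2 has 2 bonds to C, 1 bond to H, 1 bond to O → oxidation state 0.
Δ = 0 − (+2) = -2, so this is a reduction at C2.

-2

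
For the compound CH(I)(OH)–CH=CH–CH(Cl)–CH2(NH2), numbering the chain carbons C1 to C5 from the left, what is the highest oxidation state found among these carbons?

Tallying each carbon's bonds:
C1: 1C, 1H, 1O, 1I → 0 − 1 + 1 + 1 = +1
C2: 3C, 1H → 0 − 1 = -1
C3: 3C, 1H → 0 − 1 = -1
C4: 2C, 1H, 1Cl → 0 − 1 + 1 = 0
C5: 1C, 2H, 1N → 0 − 2 + 1 = -1
The highest value is +1.

+1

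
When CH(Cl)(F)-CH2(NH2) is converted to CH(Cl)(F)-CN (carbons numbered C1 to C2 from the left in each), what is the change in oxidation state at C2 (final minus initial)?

Before: C2 has 1 bond to C, 2 bonds to H, 1 bond to N → oxidation state -1.
After: C2 has 1 bond to C, 3 bonds to N → oxidation state +3.
Δ = +3 − (-1) = +4, so this is an oxidation at C2.

+4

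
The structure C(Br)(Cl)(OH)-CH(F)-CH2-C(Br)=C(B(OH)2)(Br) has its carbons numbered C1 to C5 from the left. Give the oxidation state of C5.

Each bond to a more electronegative atom (O, N, halogen) counts +1, each bond to a less electronegative atom (H, metal, B, Si) counts −1, and each C–C bond counts 0.
C5 has a double bond to C (2×0 = 0), one bond to B (-1), one bond to Br (+1).
Oxidation state = 0 − 1 + 1 = 0.

0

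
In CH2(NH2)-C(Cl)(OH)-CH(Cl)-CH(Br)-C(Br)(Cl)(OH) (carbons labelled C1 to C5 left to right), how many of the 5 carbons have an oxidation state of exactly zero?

Assign +1 per bond to O/N/halogen, −1 per bond to H or an electropositive element, and 0 per bond to carbon. Tallying each carbon:
C1: 1C, 2H, 1N → 0 − 2 + 1 = -1
C2: 2C, 1O, 1Cl → 0 + 1 + 1 = +2
C3: 2C, 1H, 1Cl → 0 − 1 + 1 = 0
C4: 2C, 1H, 1Br → 0 − 1 + 1 = 0
C5: 1C, 1O, 1Cl, 1Br → 0 + 1 + 1 + 1 = +3
2 carbons (C3, C4) meet the condition.

2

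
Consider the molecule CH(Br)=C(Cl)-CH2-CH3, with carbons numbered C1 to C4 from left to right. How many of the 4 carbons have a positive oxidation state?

Tallying each carbon's bonds:
C1: 2C, 1H, 1Br → 0 − 1 + 1 = 0
C2: 3C, 1Cl → 0 + 1 = +1
C3: 2C, 2H → 0 − 2 = -2
C4: 1C, 3H → 0 − 3 = -3
1 carbon (C2) meets the condition.

1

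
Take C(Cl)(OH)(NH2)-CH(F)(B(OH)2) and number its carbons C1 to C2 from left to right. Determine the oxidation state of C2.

Assign +1 per bond to O/N/halogen, −1 per bond to H or an electropositive element, and 0 per bond to carbon.
C2 has one bond to C (0), one bond to F (+1), one bond to B (-1), one bond to H (-1).
Oxidation state = 0 + 1 − 1 − 1 = -1.

-1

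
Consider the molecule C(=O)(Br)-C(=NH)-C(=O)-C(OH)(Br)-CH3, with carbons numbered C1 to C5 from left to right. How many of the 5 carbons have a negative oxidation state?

Bonds to more-electronegative neighbours contribute +1 each, bonds to H or metals contribute −1 each, and C–C bonds contribute 0. Tallying each carbon:
C1: 1C, 2O, 1Br → 0 + 2 + 1 = +3
C2: 2C, 2N → 0 + 2 = +2
C3: 2C, 2O → 0 + 2 = +2
C4: 2C, 1O, 1Br → 0 + 1 + 1 = +2
C5: 1C, 3H → 0 − 3 = -3
1 carbon (C5) meets the condition.

1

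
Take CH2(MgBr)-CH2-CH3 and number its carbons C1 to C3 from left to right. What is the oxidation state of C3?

Count +1 for every bond to an atom more electronegative than carbon and −1 for every bond to one less electronegative; C–C bonds are 0.
C3 has one bond to C (0), one bond to H (-1), one bond to H (-1), one bond to H (-1).
Oxidation state = 0 − 1 − 1 − 1 = -3.

-3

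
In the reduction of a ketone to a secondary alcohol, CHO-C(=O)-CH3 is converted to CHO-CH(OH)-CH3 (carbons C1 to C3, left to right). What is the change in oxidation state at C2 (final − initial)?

-2

Before: C2 has 2 bonds to C, 2 bonds to O → oxidation state +2.
After: C2 has 2 bonds to C, 1 bond to H, 1 bond to O → oxidation state 0.
Δ = 0 − (+2) = -2, so this is a reduction at C2.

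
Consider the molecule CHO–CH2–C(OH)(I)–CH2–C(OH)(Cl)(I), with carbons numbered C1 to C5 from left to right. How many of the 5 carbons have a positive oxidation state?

3

Each bond to a more electronegative atom (O, N, halogen) counts +1, each bond to a less electronegative atom (H, metal, B, Si) counts −1, and each C–C bond counts 0. Tallying each carbon:
C1: 1C, 1H, 2O → 0 − 1 + 2 = +1
C2: 2C, 2H → 0 − 2 = -2
C3: 2C, 1O, 1I → 0 + 1 + 1 = +2
C4: 2C, 2H → 0 − 2 = -2
C5: 1C, 1O, 1Cl, 1I → 0 + 1 + 1 + 1 = +3
3 carbons (C1, C3, C5) meet the condition.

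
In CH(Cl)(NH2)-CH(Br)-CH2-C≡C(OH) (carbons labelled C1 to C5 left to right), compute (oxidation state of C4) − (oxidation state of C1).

C4: 4C → 0 = 0
C1: 1C, 1H, 1N, 1Cl → 0 − 1 + 1 + 1 = +1
Difference: 0 − (+1) = -1.

-1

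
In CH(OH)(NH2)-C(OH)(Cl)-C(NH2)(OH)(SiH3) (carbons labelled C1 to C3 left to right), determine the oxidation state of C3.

C3 has one bond to C (0), one bond to N (+1), one bond to O (+1), one bond to Si (-1).
Oxidation state = 0 + 1 + 1 − 1 = +1.

+1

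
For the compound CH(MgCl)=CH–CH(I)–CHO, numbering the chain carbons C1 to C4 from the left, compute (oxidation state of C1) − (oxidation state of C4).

C1: 2C, 1H, 1Mg → 0 − 1 − 1 = -2
C4: 1C, 1H, 2O → 0 − 1 + 2 = +1
Difference: -2 − (+1) = -3.

-3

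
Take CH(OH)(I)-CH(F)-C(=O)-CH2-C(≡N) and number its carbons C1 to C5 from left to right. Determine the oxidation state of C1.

+1

Assign +1 per bond to O/N/halogen, −1 per bond to H or an electropositive element, and 0 per bond to carbon.
C1 has one bond to C (0), one bond to O (+1), one bond to I (+1), one bond to H (-1).
Oxidation state = 0 + 1 + 1 − 1 = +1.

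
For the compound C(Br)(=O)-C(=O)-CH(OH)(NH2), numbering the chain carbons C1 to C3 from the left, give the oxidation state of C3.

+1

C3 has one bond to C (0), one bond to H (-1), one bond to O (+1), one bond to N (+1).
Oxidation state = 0 − 1 + 1 + 1 = +1.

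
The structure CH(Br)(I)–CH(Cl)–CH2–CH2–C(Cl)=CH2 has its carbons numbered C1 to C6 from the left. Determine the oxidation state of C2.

0

Bonds to more-electronegative neighbours contribute +1 each, bonds to H or metals contribute −1 each, and C–C bonds contribute 0.
C2 has one bond to C (0), one bond to C (0), one bond to H (-1), one bond to Cl (+1).
Oxidation state = 0 + 0 − 1 + 1 = 0.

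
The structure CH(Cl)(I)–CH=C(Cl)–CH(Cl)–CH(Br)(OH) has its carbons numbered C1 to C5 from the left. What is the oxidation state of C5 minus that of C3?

C5: 1C, 1H, 1O, 1Br → 0 − 1 + 1 + 1 = +1
C3: 3C, 1Cl → 0 + 1 = +1
Difference: +1 − (+1) = 0.

0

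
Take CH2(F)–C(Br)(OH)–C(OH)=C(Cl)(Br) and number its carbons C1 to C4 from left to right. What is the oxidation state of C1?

Count +1 for every bond to an atom more electronegative than carbon and −1 for every bond to one less electronegative; C–C bonds are 0.
C1 has one bond to C (0), one bond to F (+1), one bond to H (-1), one bond to H (-1).
Oxidation state = 0 + 1 − 1 − 1 = -1.

-1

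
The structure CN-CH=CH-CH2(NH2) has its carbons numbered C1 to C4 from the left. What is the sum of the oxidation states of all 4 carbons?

0

Assign +1 per bond to O/N/halogen, −1 per bond to H or an electropositive element, and 0 per bond to carbon. Tallying each carbon:
C1: 1C, 3N → 0 + 3 = +3
C2: 3C, 1H → 0 − 1 = -1
C3: 3C, 1H → 0 − 1 = -1
C4: 1C, 2H, 1N → 0 − 2 + 1 = -1
Sum = +3 − 1 − 1 − 1 = 0.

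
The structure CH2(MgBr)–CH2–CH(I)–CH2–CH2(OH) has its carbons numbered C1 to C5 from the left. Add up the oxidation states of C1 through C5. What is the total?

Bonds to more-electronegative neighbours contribute +1 each, bonds to H or metals contribute −1 each, and C–C bonds contribute 0. Tallying each carbon:
C1: 1C, 2H, 1Mg → 0 − 2 − 1 = -3
C2: 2C, 2H → 0 − 2 = -2
C3: 2C, 1H, 1I → 0 − 1 + 1 = 0
C4: 2C, 2H → 0 − 2 = -2
C5: 1C, 2H, 1O → 0 − 2 + 1 = -1
Sum = -3 − 2 + 0 − 2 − 1 = -8.

-8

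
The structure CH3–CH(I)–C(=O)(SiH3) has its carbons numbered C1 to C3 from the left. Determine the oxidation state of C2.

Each bond to a more electronegative atom (O, N, halogen) counts +1, each bond to a less electronegative atom (H, metal, B, Si) counts −1, and each C–C bond counts 0.
C2 has one bond to C (0), one bond to C (0), one bond to H (-1), one bond to I (+1).
Oxidation state = 0 + 0 − 1 + 1 = 0.

0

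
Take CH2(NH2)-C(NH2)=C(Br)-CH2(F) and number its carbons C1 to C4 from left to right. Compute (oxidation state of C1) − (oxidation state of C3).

-2

C1: 1C, 2H, 1N → 0 − 2 + 1 = -1
C3: 3C, 1Br → 0 + 1 = +1
Difference: -1 − (+1) = -2.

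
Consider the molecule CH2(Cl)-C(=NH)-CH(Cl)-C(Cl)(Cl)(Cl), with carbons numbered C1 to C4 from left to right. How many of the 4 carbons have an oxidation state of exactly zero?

Tallying each carbon's bonds:
C1: 1C, 2H, 1Cl → 0 − 2 + 1 = -1
C2: 2C, 2N → 0 + 2 = +2
C3: 2C, 1H, 1Cl → 0 − 1 + 1 = 0
C4: 1C, 3Cl → 0 + 3 = +3
1 carbon (C3) meets the condition.

1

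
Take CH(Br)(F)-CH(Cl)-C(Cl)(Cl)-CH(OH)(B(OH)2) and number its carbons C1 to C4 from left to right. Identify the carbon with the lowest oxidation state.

Count +1 for every bond to an atom more electronegative than carbon and −1 for every bond to one less electronegative; C–C bonds are 0. Tallying each carbon:
C1: 1C, 1H, 1F, 1Br → 0 − 1 + 1 + 1 = +1
C2: 2C, 1H, 1Cl → 0 − 1 + 1 = 0
C3: 2C, 2Cl → 0 + 2 = +2
C4: 1C, 1H, 1O, 1B → 0 − 1 + 1 − 1 = -1
The most reduced carbon is C4 at -1.

C4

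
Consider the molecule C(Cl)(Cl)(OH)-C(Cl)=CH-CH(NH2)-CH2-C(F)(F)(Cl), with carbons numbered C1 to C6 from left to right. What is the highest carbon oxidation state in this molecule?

+3

Tallying each carbon's bonds:
C1: 1C, 1O, 2Cl → 0 + 1 + 2 = +3
C2: 3C, 1Cl → 0 + 1 = +1
C3: 3C, 1H → 0 − 1 = -1
C4: 2C, 1H, 1N → 0 − 1 + 1 = 0
C5: 2C, 2H → 0 − 2 = -2
C6: 1C, 2F, 1Cl → 0 + 2 + 1 = +3
The highest value is +3.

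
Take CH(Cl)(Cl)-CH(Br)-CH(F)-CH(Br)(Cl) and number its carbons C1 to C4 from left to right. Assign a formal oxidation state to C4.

Bonds to more-electronegative neighbours contribute +1 each, bonds to H or metals contribute −1 each, and C–C bonds contribute 0.
C4 has one bond to C (0), one bond to Br (+1), one bond to Cl (+1), one bond to H (-1).
Oxidation state = 0 + 1 + 1 − 1 = +1.

+1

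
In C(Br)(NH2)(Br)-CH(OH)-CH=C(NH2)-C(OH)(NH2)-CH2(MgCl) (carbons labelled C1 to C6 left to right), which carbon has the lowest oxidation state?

Bonds to more-electronegative neighbours contribute +1 each, bonds to H or metals contribute −1 each, and C–C bonds contribute 0. Tallying each carbon:
C1: 1C, 1N, 2Br → 0 + 1 + 2 = +3
C2: 2C, 1H, 1O → 0 − 1 + 1 = 0
C3: 3C, 1H → 0 − 1 = -1
C4: 3C, 1N → 0 + 1 = +1
C5: 2C, 1O, 1N → 0 + 1 + 1 = +2
C6: 1C, 2H, 1Mg → 0 − 2 − 1 = -3
The most reduced carbon is C6 at -3.

C6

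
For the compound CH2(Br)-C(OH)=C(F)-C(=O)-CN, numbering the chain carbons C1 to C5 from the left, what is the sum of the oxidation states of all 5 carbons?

Tallying each carbon's bonds:
C1: 1C, 2H, 1Br → 0 − 2 + 1 = -1
C2: 3C, 1O → 0 + 1 = +1
C3: 3C, 1F → 0 + 1 = +1
C4: 2C, 2O → 0 + 2 = +2
C5: 1C, 3N → 0 + 3 = +3
Sum = -1 + 1 + 1 + 2 + 3 = +6.

+6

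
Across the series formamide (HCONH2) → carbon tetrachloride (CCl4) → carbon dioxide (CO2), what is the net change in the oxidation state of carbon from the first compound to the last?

+2

Carbon oxidation states along the series — formamide: +2, carbon tetrachloride: +4, carbon dioxide: +4.
Net change = +4 − (+2) = +2.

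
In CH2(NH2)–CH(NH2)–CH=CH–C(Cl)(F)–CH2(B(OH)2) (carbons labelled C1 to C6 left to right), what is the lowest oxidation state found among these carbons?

Tallying each carbon's bonds:
C1: 1C, 2H, 1N → 0 − 2 + 1 = -1
C2: 2C, 1H, 1N → 0 − 1 + 1 = 0
C3: 3C, 1H → 0 − 1 = -1
C4: 3C, 1H → 0 − 1 = -1
C5: 2C, 1F, 1Cl → 0 + 1 + 1 = +2
C6: 1C, 2H, 1B → 0 − 2 − 1 = -3
The lowest value is -3.

-3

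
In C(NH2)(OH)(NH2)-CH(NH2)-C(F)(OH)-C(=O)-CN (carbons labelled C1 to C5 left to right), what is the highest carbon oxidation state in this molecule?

+3

Tallying each carbon's bonds:
C1: 1C, 1O, 2N → 0 + 1 + 2 = +3
C2: 2C, 1H, 1N → 0 − 1 + 1 = 0
C3: 2C, 1O, 1F → 0 + 1 + 1 = +2
C4: 2C, 2O → 0 + 2 = +2
C5: 1C, 3N → 0 + 3 = +3
The highest value is +3.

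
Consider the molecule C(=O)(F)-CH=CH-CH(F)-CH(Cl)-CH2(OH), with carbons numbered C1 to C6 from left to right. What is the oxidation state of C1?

+3

C1 has one bond to C (0), a double bond to O (2×+1 = +2), one bond to F (+1).
Oxidation state = 0 + 2 + 1 = +3.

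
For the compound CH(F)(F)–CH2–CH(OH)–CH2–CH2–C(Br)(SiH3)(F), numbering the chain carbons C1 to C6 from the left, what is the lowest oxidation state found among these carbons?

-2

Tallying each carbon's bonds:
C1: 1C, 1H, 2F → 0 − 1 + 2 = +1
C2: 2C, 2H → 0 − 2 = -2
C3: 2C, 1H, 1O → 0 − 1 + 1 = 0
C4: 2C, 2H → 0 − 2 = -2
C5: 2C, 2H → 0 − 2 = -2
C6: 1C, 1F, 1Br, 1Si → 0 + 1 + 1 − 1 = +1
The lowest value is -2.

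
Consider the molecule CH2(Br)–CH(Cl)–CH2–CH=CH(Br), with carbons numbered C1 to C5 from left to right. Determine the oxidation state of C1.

-1

Assign +1 per bond to O/N/halogen, −1 per bond to H or an electropositive element, and 0 per bond to carbon.
C1 has one bond to C (0), one bond to H (-1), one bond to Br (+1), one bond to H (-1).
Oxidation state = 0 − 1 + 1 − 1 = -1.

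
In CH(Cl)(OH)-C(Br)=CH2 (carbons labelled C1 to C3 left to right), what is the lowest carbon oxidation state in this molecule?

-2

Tallying each carbon's bonds:
C1: 1C, 1H, 1O, 1Cl → 0 − 1 + 1 + 1 = +1
C2: 3C, 1Br → 0 + 1 = +1
C3: 2C, 2H → 0 − 2 = -2
The lowest value is -2.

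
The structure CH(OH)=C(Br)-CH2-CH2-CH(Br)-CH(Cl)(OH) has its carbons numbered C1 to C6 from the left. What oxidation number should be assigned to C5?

0

C5 has one bond to C (0), one bond to C (0), one bond to H (-1), one bond to Br (+1).
Oxidation state = 0 + 0 − 1 + 1 = 0.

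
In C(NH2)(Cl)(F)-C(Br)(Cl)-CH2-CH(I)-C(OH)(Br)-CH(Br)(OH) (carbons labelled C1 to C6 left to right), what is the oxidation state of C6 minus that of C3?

C6: 1C, 1H, 1O, 1Br → 0 − 1 + 1 + 1 = +1
C3: 2C, 2H → 0 − 2 = -2
Difference: +1 − (-2) = +3.

+3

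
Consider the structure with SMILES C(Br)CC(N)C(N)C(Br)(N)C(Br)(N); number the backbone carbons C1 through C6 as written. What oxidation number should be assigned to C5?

+2

C5 has one bond to C (0), one bond to C (0), one bond to Br (+1), one bond to N (+1).
Oxidation state = 0 + 0 + 1 + 1 = +2.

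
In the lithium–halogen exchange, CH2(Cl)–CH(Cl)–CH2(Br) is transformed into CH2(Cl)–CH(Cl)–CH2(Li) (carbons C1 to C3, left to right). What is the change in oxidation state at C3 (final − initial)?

-2

Before: C3 has 1 bond to C, 2 bonds to H, 1 bond to Br → oxidation state -1.
After: C3 has 1 bond to C, 2 bonds to H, 1 bond to Li → oxidation state -3.
Δ = -3 − (-1) = -2, so this is a reduction at C3.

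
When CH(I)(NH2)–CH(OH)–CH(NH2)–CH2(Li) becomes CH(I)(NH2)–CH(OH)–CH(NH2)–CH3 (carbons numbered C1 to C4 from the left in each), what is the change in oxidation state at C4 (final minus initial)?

Before: C4 has 1 bond to C, 2 bonds to H, 1 bond to Li → oxidation state -3.
After: C4 has 1 bond to C, 3 bonds to H → oxidation state -3.
Δ = -3 − (-3) = 0, so no net redox change at C4.

0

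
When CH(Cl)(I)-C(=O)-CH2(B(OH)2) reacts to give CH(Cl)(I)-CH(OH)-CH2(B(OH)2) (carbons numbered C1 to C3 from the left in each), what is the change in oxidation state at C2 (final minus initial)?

Before: C2 has 2 bonds to C, 2 bonds to O → oxidation state +2.
After: C2 has 2 bonds to C, 1 bond to H, 1 bond to O → oxidation state 0.
Δ = 0 − (+2) = -2, so this is a reduction at C2.

-2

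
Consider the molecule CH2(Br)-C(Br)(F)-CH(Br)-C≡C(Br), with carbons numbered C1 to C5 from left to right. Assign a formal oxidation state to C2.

Each bond to a more electronegative atom (O, N, halogen) counts +1, each bond to a less electronegative atom (H, metal, B, Si) counts −1, and each C–C bond counts 0.
C2 has one bond to C (0), one bond to C (0), one bond to Br (+1), one bond to F (+1).
Oxidation state = 0 + 0 + 1 + 1 = +2.

+2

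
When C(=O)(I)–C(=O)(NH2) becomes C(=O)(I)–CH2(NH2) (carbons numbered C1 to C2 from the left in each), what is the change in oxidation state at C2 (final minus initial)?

-4

Before: C2 has 1 bond to C, 2 bonds to O, 1 bond to N → oxidation state +3.
After: C2 has 1 bond to C, 2 bonds to H, 1 bond to N → oxidation state -1.
Δ = -1 − (+3) = -4, so this is a reduction at C2.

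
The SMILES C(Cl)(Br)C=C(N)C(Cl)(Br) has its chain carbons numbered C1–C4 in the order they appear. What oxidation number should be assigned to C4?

C4 has one bond to C (0), one bond to H (-1), one bond to Cl (+1), one bond to Br (+1).
Oxidation state = 0 − 1 + 1 + 1 = +1.

+1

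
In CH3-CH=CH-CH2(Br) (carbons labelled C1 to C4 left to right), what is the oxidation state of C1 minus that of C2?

-2

C1: 1C, 3H → 0 − 3 = -3
C2: 3C, 1H → 0 − 1 = -1
Difference: -3 − (-1) = -2.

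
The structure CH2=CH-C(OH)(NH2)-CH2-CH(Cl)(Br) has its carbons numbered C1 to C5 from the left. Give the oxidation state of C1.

-2

C1 has a double bond to C (2×0 = 0), one bond to H (-1), one bond to H (-1).
Oxidation state = 0 − 1 − 1 = -2.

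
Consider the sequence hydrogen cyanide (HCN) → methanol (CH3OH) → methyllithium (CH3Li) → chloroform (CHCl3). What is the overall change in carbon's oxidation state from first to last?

Carbon oxidation states along the series — hydrogen cyanide: +2, methanol: -2, methyllithium: -4, chloroform: +2.
Net change = +2 − (+2) = 0.

0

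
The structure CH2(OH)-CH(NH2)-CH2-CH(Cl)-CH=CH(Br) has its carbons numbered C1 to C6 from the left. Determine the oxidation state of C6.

C6 has a double bond to C (2×0 = 0), one bond to Br (+1), one bond to H (-1).
Oxidation state = 0 + 1 − 1 = 0.

0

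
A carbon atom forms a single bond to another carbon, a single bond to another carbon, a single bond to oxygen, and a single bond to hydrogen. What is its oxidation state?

Count +1 for every bond to an atom more electronegative than carbon and −1 for every bond to one less electronegative; C–C bonds are 0.
The carbon has one bond to C (0), one bond to C (0), one bond to O (+1), one bond to H (-1).
Oxidation state = 0 + 0 + 1 − 1 = 0.

0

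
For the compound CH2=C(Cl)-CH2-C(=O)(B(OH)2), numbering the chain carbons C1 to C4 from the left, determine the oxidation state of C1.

Bonds to more-electronegative neighbours contribute +1 each, bonds to H or metals contribute −1 each, and C–C bonds contribute 0.
C1 has a double bond to C (2×0 = 0), one bond to H (-1), one bond to H (-1).
Oxidation state = 0 − 1 − 1 = -2.

-2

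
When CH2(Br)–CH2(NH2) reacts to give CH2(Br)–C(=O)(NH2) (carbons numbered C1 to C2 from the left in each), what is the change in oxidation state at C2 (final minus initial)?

+4

Before: C2 has 1 bond to C, 2 bonds to H, 1 bond to N → oxidation state -1.
After: C2 has 1 bond to C, 2 bonds to O, 1 bond to N → oxidation state +3.
Δ = +3 − (-1) = +4, so this is an oxidation at C2.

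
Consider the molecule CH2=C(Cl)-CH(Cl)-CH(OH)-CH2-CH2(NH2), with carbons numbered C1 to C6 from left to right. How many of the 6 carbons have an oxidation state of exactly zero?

Each bond to a more electronegative atom (O, N, halogen) counts +1, each bond to a less electronegative atom (H, metal, B, Si) counts −1, and each C–C bond counts 0. Tallying each carbon:
C1: 2C, 2H → 0 − 2 = -2
C2: 3C, 1Cl → 0 + 1 = +1
C3: 2C, 1H, 1Cl → 0 − 1 + 1 = 0
C4: 2C, 1H, 1O → 0 − 1 + 1 = 0
C5: 2C, 2H → 0 − 2 = -2
C6: 1C, 2H, 1N → 0 − 2 + 1 = -1
2 carbons (C3, C4) meet the condition.

2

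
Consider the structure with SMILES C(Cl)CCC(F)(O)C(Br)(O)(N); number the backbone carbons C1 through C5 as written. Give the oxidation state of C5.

+3

C5 has one bond to C (0), one bond to Br (+1), one bond to O (+1), one bond to N (+1).
Oxidation state = 0 + 1 + 1 + 1 = +3.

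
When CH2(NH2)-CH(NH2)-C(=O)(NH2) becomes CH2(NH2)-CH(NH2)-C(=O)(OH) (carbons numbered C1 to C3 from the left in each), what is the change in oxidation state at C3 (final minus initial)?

Before: C3 has 1 bond to C, 2 bonds to O, 1 bond to N → oxidation state +3.
After: C3 has 1 bond to C, 3 bonds to O → oxidation state +3.
Δ = +3 − (+3) = 0, so no net redox change at C3.

0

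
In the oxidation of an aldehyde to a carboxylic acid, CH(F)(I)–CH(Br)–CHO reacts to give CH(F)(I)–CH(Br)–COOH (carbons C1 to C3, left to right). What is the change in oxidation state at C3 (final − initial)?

Before: C3 has 1 bond to C, 1 bond to H, 2 bonds to O → oxidation state +1.
After: C3 has 1 bond to C, 3 bonds to O → oxidation state +3.
Δ = +3 − (+1) = +2, so this is an oxidation at C3.

+2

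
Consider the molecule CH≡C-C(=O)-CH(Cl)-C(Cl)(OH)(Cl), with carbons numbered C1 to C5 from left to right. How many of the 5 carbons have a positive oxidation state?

Bonds to more-electronegative neighbours contribute +1 each, bonds to H or metals contribute −1 each, and C–C bonds contribute 0. Tallying each carbon:
C1: 3C, 1H → 0 − 1 = -1
C2: 4C → 0 = 0
C3: 2C, 2O → 0 + 2 = +2
C4: 2C, 1H, 1Cl → 0 − 1 + 1 = 0
C5: 1C, 1O, 2Cl → 0 + 1 + 2 = +3
2 carbons (C3, C5) meet the condition.

2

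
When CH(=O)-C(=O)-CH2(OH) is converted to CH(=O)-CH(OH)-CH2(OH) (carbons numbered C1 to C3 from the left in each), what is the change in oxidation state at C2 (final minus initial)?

Before: C2 has 2 bonds to C, 2 bonds to O → oxidation state +2.
After: C2 has 2 bonds to C, 1 bond to H, 1 bond to O → oxidation state 0.
Δ = 0 − (+2) = -2, so this is a reduction at C2.

-2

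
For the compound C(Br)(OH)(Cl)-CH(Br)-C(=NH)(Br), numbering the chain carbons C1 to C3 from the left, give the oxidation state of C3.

Assign +1 per bond to O/N/halogen, −1 per bond to H or an electropositive element, and 0 per bond to carbon.
C3 has one bond to C (0), a double bond to N (2×+1 = +2), one bond to Br (+1).
Oxidation state = 0 + 2 + 1 = +3.

+3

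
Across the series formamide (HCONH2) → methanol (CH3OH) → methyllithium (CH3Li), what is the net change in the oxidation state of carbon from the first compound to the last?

-6

Carbon oxidation states along the series — formamide: +2, methanol: -2, methyllithium: -4.
Net change = -4 − (+2) = -6.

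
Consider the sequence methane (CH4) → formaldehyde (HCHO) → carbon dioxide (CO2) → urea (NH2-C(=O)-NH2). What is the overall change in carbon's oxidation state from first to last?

+8

Carbon oxidation states along the series — methane: -4, formaldehyde: 0, carbon dioxide: +4, urea: +4.
Net change = +4 − (-4) = +8.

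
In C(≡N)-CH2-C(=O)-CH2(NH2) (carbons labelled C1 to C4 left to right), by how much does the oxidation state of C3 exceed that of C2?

+4

C3: 2C, 2O → 0 + 2 = +2
C2: 2C, 2H → 0 − 2 = -2
Difference: +2 − (-2) = +4.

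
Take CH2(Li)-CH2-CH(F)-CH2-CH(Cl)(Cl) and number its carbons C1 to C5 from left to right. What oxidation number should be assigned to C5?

C5 has one bond to C (0), one bond to Cl (+1), one bond to Cl (+1), one bond to H (-1).
Oxidation state = 0 + 1 + 1 − 1 = +1.

+1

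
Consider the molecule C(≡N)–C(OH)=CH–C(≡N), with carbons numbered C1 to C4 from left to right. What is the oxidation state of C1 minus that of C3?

+4

C1: 1C, 3N → 0 + 3 = +3
C3: 3C, 1H → 0 − 1 = -1
Difference: +3 − (-1) = +4.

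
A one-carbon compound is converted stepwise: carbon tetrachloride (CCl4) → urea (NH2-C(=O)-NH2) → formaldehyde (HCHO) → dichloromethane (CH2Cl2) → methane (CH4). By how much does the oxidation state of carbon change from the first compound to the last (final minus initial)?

Carbon oxidation states along the series — carbon tetrachloride: +4, urea: +4, formaldehyde: 0, dichloromethane: 0, methane: -4.
Net change = -4 − (+4) = -8.

-8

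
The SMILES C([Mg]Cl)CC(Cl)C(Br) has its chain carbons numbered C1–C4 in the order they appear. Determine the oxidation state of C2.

-2

Bonds to more-electronegative neighbours contribute +1 each, bonds to H or metals contribute −1 each, and C–C bonds contribute 0.
C2 has one bond to C (0), one bond to C (0), one bond to H (-1), one bond to H (-1).
Oxidation state = 0 + 0 − 1 − 1 = -2.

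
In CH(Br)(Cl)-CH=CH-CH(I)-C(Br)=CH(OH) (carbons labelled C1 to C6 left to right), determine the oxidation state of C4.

C4 has one bond to C (0), one bond to C (0), one bond to H (-1), one bond to I (+1).
Oxidation state = 0 + 0 − 1 + 1 = 0.

0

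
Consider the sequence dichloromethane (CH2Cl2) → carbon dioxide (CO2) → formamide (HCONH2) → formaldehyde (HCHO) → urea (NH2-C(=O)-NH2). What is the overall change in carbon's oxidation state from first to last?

Carbon oxidation states along the series — dichloromethane: 0, carbon dioxide: +4, formamide: +2, formaldehyde: 0, urea: +4.
Net change = +4 − (0) = +4.

+4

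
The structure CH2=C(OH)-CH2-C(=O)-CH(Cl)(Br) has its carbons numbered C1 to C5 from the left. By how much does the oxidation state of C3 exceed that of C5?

C3: 2C, 2H → 0 − 2 = -2
C5: 1C, 1H, 1Cl, 1Br → 0 − 1 + 1 + 1 = +1
Difference: -2 − (+1) = -3.

-3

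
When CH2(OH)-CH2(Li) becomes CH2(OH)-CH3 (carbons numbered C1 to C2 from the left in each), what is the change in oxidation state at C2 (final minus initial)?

0

Before: C2 has 1 bond to C, 2 bonds to H, 1 bond to Li → oxidation state -3.
After: C2 has 1 bond to C, 3 bonds to H → oxidation state -3.
Δ = -3 − (-3) = 0, so no net redox change at C2.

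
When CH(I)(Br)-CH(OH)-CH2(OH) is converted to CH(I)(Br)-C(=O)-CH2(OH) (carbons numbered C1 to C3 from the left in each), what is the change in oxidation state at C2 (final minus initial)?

Before: C2 has 2 bonds to C, 1 bond to H, 1 bond to O → oxidation state 0.
After: C2 has 2 bonds to C, 2 bonds to O → oxidation state +2.
Δ = +2 − (0) = +2, so this is an oxidation at C2.

+2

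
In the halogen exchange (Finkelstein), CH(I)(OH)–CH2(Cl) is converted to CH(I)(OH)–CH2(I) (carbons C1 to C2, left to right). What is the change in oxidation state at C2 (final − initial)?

Before: C2 has 1 bond to C, 2 bonds to H, 1 bond to Cl → oxidation state -1.
After: C2 has 1 bond to C, 2 bonds to H, 1 bond to I → oxidation state -1.
Δ = -1 − (-1) = 0, so no net redox change at C2.

0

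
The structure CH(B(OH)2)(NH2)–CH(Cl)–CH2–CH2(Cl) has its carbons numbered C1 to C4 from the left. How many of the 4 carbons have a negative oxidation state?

Tallying each carbon's bonds:
C1: 1C, 1H, 1N, 1B → 0 − 1 + 1 − 1 = -1
C2: 2C, 1H, 1Cl → 0 − 1 + 1 = 0
C3: 2C, 2H → 0 − 2 = -2
C4: 1C, 2H, 1Cl → 0 − 2 + 1 = -1
3 carbons (C1, C3, C4) meet the condition.

3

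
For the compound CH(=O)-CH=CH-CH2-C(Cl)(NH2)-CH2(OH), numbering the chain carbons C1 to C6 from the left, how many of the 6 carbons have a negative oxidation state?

Tallying each carbon's bonds:
C1: 1C, 1H, 2O → 0 − 1 + 2 = +1
C2: 3C, 1H → 0 − 1 = -1
C3: 3C, 1H → 0 − 1 = -1
C4: 2C, 2H → 0 − 2 = -2
C5: 2C, 1N, 1Cl → 0 + 1 + 1 = +2
C6: 1C, 2H, 1O → 0 − 2 + 1 = -1
4 carbons (C2, C3, C4, C6) meet the condition.

4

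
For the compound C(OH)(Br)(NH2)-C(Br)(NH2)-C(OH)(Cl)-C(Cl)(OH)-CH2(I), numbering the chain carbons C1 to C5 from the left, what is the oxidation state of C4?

+2

C4 has one bond to C (0), one bond to C (0), one bond to Cl (+1), one bond to O (+1).
Oxidation state = 0 + 0 + 1 + 1 = +2.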